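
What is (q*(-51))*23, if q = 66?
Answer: -77418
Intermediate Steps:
(q*(-51))*23 = (66*(-51))*23 = -3366*23 = -77418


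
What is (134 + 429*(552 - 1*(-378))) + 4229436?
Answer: 4628540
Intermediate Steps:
(134 + 429*(552 - 1*(-378))) + 4229436 = (134 + 429*(552 + 378)) + 4229436 = (134 + 429*930) + 4229436 = (134 + 398970) + 4229436 = 399104 + 4229436 = 4628540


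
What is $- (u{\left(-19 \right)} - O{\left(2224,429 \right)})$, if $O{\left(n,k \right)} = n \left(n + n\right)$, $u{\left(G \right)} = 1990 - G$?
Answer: $9890343$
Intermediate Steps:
$O{\left(n,k \right)} = 2 n^{2}$ ($O{\left(n,k \right)} = n 2 n = 2 n^{2}$)
$- (u{\left(-19 \right)} - O{\left(2224,429 \right)}) = - (\left(1990 - -19\right) - 2 \cdot 2224^{2}) = - (\left(1990 + 19\right) - 2 \cdot 4946176) = - (2009 - 9892352) = \left(-1\right) \left(-9890343\right) = 9890343$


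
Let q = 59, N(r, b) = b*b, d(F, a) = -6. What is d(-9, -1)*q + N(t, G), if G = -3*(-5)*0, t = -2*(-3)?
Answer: -354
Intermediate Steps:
t = 6
G = 0 (G = 15*0 = 0)
N(r, b) = b²
d(-9, -1)*q + N(t, G) = -6*59 + 0² = -354 + 0 = -354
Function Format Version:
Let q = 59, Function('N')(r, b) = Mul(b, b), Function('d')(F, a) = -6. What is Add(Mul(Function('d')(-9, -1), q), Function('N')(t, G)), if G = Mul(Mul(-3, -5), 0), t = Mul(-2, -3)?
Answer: -354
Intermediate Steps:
t = 6
G = 0 (G = Mul(15, 0) = 0)
Function('N')(r, b) = Pow(b, 2)
Add(Mul(Function('d')(-9, -1), q), Function('N')(t, G)) = Add(Mul(-6, 59), Pow(0, 2)) = Add(-354, 0) = -354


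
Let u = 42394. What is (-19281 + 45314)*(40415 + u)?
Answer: 2155766697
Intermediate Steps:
(-19281 + 45314)*(40415 + u) = (-19281 + 45314)*(40415 + 42394) = 26033*82809 = 2155766697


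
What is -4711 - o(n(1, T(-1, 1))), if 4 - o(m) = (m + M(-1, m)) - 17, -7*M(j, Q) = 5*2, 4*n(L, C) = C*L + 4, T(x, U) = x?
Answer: -132515/28 ≈ -4732.7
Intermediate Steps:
n(L, C) = 1 + C*L/4 (n(L, C) = (C*L + 4)/4 = (4 + C*L)/4 = 1 + C*L/4)
M(j, Q) = -10/7 (M(j, Q) = -5*2/7 = -1/7*10 = -10/7)
o(m) = 157/7 - m (o(m) = 4 - ((m - 10/7) - 17) = 4 - ((-10/7 + m) - 17) = 4 - (-129/7 + m) = 4 + (129/7 - m) = 157/7 - m)
-4711 - o(n(1, T(-1, 1))) = -4711 - (157/7 - (1 + (1/4)*(-1)*1)) = -4711 - (157/7 - (1 - 1/4)) = -4711 - (157/7 - 1*3/4) = -4711 - (157/7 - 3/4) = -4711 - 1*607/28 = -4711 - 607/28 = -132515/28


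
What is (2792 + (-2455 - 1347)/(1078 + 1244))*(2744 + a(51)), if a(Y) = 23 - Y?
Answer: 8798783476/1161 ≈ 7.5786e+6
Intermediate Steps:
(2792 + (-2455 - 1347)/(1078 + 1244))*(2744 + a(51)) = (2792 + (-2455 - 1347)/(1078 + 1244))*(2744 + (23 - 1*51)) = (2792 - 3802/2322)*(2744 + (23 - 51)) = (2792 - 3802*1/2322)*(2744 - 28) = (2792 - 1901/1161)*2716 = (3239611/1161)*2716 = 8798783476/1161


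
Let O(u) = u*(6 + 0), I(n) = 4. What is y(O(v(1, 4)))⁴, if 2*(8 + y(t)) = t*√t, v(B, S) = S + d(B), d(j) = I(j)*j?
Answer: 775032832 - 85131264*√3 ≈ 6.2758e+8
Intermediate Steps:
d(j) = 4*j
v(B, S) = S + 4*B
O(u) = 6*u (O(u) = u*6 = 6*u)
y(t) = -8 + t^(3/2)/2 (y(t) = -8 + (t*√t)/2 = -8 + t^(3/2)/2)
y(O(v(1, 4)))⁴ = (-8 + (6*(4 + 4*1))^(3/2)/2)⁴ = (-8 + (6*(4 + 4))^(3/2)/2)⁴ = (-8 + (6*8)^(3/2)/2)⁴ = (-8 + 48^(3/2)/2)⁴ = (-8 + (192*√3)/2)⁴ = (-8 + 96*√3)⁴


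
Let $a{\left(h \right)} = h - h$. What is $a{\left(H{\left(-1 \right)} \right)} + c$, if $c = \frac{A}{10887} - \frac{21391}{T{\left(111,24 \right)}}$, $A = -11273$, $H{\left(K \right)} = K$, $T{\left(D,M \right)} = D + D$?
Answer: $- \frac{26154047}{268546} \approx -97.391$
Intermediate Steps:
$T{\left(D,M \right)} = 2 D$
$c = - \frac{26154047}{268546}$ ($c = - \frac{11273}{10887} - \frac{21391}{2 \cdot 111} = \left(-11273\right) \frac{1}{10887} - \frac{21391}{222} = - \frac{11273}{10887} - \frac{21391}{222} = - \frac{26154047}{268546} \approx -97.391$)
$a{\left(h \right)} = 0$
$a{\left(H{\left(-1 \right)} \right)} + c = 0 - \frac{26154047}{268546} = - \frac{26154047}{268546}$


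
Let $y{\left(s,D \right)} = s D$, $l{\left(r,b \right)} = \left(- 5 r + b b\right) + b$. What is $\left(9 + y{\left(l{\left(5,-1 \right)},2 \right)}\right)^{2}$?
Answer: $1681$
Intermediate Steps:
$l{\left(r,b \right)} = b + b^{2} - 5 r$ ($l{\left(r,b \right)} = \left(- 5 r + b^{2}\right) + b = \left(b^{2} - 5 r\right) + b = b + b^{2} - 5 r$)
$y{\left(s,D \right)} = D s$
$\left(9 + y{\left(l{\left(5,-1 \right)},2 \right)}\right)^{2} = \left(9 + 2 \left(-1 + \left(-1\right)^{2} - 25\right)\right)^{2} = \left(9 + 2 \left(-1 + 1 - 25\right)\right)^{2} = \left(9 + 2 \left(-25\right)\right)^{2} = \left(9 - 50\right)^{2} = \left(-41\right)^{2} = 1681$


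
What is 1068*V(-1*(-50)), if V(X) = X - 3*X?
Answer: -106800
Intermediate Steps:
V(X) = -2*X
1068*V(-1*(-50)) = 1068*(-(-2)*(-50)) = 1068*(-2*50) = 1068*(-100) = -106800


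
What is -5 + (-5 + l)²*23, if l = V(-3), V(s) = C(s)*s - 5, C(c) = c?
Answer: 18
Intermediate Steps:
V(s) = -5 + s² (V(s) = s*s - 5 = s² - 5 = -5 + s²)
l = 4 (l = -5 + (-3)² = -5 + 9 = 4)
-5 + (-5 + l)²*23 = -5 + (-5 + 4)²*23 = -5 + (-1)²*23 = -5 + 1*23 = -5 + 23 = 18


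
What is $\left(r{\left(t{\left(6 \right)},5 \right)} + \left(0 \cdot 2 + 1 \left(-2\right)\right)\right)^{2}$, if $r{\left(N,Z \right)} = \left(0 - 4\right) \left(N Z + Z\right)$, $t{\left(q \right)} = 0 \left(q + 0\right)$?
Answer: $484$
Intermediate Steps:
$t{\left(q \right)} = 0$ ($t{\left(q \right)} = 0 q = 0$)
$r{\left(N,Z \right)} = - 4 Z - 4 N Z$ ($r{\left(N,Z \right)} = - 4 \left(Z + N Z\right) = - 4 Z - 4 N Z$)
$\left(r{\left(t{\left(6 \right)},5 \right)} + \left(0 \cdot 2 + 1 \left(-2\right)\right)\right)^{2} = \left(\left(-4\right) 5 \left(1 + 0\right) + \left(0 \cdot 2 + 1 \left(-2\right)\right)\right)^{2} = \left(\left(-4\right) 5 \cdot 1 + \left(0 - 2\right)\right)^{2} = \left(-20 - 2\right)^{2} = \left(-22\right)^{2} = 484$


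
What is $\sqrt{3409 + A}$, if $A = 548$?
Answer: $\sqrt{3957} \approx 62.905$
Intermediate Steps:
$\sqrt{3409 + A} = \sqrt{3409 + 548} = \sqrt{3957}$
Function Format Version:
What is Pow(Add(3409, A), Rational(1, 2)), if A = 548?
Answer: Pow(3957, Rational(1, 2)) ≈ 62.905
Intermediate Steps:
Pow(Add(3409, A), Rational(1, 2)) = Pow(Add(3409, 548), Rational(1, 2)) = Pow(3957, Rational(1, 2))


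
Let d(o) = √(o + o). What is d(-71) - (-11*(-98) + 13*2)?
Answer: -1104 + I*√142 ≈ -1104.0 + 11.916*I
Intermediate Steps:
d(o) = √2*√o (d(o) = √(2*o) = √2*√o)
d(-71) - (-11*(-98) + 13*2) = √2*√(-71) - (-11*(-98) + 13*2) = √2*(I*√71) - (1078 + 26) = I*√142 - 1*1104 = I*√142 - 1104 = -1104 + I*√142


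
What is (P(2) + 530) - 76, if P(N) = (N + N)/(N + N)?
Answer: 455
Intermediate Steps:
P(N) = 1 (P(N) = (2*N)/((2*N)) = (2*N)*(1/(2*N)) = 1)
(P(2) + 530) - 76 = (1 + 530) - 76 = 531 - 76 = 455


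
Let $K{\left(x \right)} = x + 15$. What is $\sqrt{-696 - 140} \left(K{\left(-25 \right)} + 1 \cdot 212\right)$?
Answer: $404 i \sqrt{209} \approx 5840.6 i$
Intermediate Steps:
$K{\left(x \right)} = 15 + x$
$\sqrt{-696 - 140} \left(K{\left(-25 \right)} + 1 \cdot 212\right) = \sqrt{-696 - 140} \left(\left(15 - 25\right) + 1 \cdot 212\right) = \sqrt{-836} \left(-10 + 212\right) = 2 i \sqrt{209} \cdot 202 = 404 i \sqrt{209}$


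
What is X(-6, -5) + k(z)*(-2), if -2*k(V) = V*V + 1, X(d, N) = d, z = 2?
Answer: -1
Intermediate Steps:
k(V) = -½ - V²/2 (k(V) = -(V*V + 1)/2 = -(V² + 1)/2 = -(1 + V²)/2 = -½ - V²/2)
X(-6, -5) + k(z)*(-2) = -6 + (-½ - ½*2²)*(-2) = -6 + (-½ - ½*4)*(-2) = -6 + (-½ - 2)*(-2) = -6 - 5/2*(-2) = -6 + 5 = -1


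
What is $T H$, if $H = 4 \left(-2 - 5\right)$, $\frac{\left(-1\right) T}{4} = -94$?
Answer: $-10528$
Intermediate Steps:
$T = 376$ ($T = \left(-4\right) \left(-94\right) = 376$)
$H = -28$ ($H = 4 \left(-7\right) = -28$)
$T H = 376 \left(-28\right) = -10528$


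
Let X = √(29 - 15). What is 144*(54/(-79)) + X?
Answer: -7776/79 + √14 ≈ -94.689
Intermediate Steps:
X = √14 ≈ 3.7417
144*(54/(-79)) + X = 144*(54/(-79)) + √14 = 144*(54*(-1/79)) + √14 = 144*(-54/79) + √14 = -7776/79 + √14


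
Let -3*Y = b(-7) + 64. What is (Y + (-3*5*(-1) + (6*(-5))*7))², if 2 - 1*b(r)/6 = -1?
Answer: 444889/9 ≈ 49432.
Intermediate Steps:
b(r) = 18 (b(r) = 12 - 6*(-1) = 12 + 6 = 18)
Y = -82/3 (Y = -(18 + 64)/3 = -⅓*82 = -82/3 ≈ -27.333)
(Y + (-3*5*(-1) + (6*(-5))*7))² = (-82/3 + (-3*5*(-1) + (6*(-5))*7))² = (-82/3 + (-15*(-1) - 30*7))² = (-82/3 + (15 - 210))² = (-82/3 - 195)² = (-667/3)² = 444889/9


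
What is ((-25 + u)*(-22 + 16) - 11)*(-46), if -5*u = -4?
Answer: -30866/5 ≈ -6173.2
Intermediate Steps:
u = ⅘ (u = -⅕*(-4) = ⅘ ≈ 0.80000)
((-25 + u)*(-22 + 16) - 11)*(-46) = ((-25 + ⅘)*(-22 + 16) - 11)*(-46) = (-121/5*(-6) - 11)*(-46) = (726/5 - 11)*(-46) = (671/5)*(-46) = -30866/5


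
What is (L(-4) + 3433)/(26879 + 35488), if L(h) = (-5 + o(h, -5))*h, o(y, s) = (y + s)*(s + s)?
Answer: 1031/20789 ≈ 0.049594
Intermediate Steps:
o(y, s) = 2*s*(s + y) (o(y, s) = (s + y)*(2*s) = 2*s*(s + y))
L(h) = h*(45 - 10*h) (L(h) = (-5 + 2*(-5)*(-5 + h))*h = (-5 + (50 - 10*h))*h = (45 - 10*h)*h = h*(45 - 10*h))
(L(-4) + 3433)/(26879 + 35488) = (5*(-4)*(9 - 2*(-4)) + 3433)/(26879 + 35488) = (5*(-4)*(9 + 8) + 3433)/62367 = (5*(-4)*17 + 3433)*(1/62367) = (-340 + 3433)*(1/62367) = 3093*(1/62367) = 1031/20789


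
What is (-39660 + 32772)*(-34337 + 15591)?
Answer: 129122448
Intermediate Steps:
(-39660 + 32772)*(-34337 + 15591) = -6888*(-18746) = 129122448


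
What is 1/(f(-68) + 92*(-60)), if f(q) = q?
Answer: -1/5588 ≈ -0.00017895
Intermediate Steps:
1/(f(-68) + 92*(-60)) = 1/(-68 + 92*(-60)) = 1/(-68 - 5520) = 1/(-5588) = -1/5588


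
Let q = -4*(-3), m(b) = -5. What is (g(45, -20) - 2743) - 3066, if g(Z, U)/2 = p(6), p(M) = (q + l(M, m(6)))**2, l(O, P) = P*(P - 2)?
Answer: -1391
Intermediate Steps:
l(O, P) = P*(-2 + P)
q = 12 (q = -1*(-12) = 12)
p(M) = 2209 (p(M) = (12 - 5*(-2 - 5))**2 = (12 - 5*(-7))**2 = (12 + 35)**2 = 47**2 = 2209)
g(Z, U) = 4418 (g(Z, U) = 2*2209 = 4418)
(g(45, -20) - 2743) - 3066 = (4418 - 2743) - 3066 = 1675 - 3066 = -1391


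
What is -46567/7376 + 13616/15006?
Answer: -299176393/55342128 ≈ -5.4059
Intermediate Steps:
-46567/7376 + 13616/15006 = -46567*1/7376 + 13616*(1/15006) = -46567/7376 + 6808/7503 = -299176393/55342128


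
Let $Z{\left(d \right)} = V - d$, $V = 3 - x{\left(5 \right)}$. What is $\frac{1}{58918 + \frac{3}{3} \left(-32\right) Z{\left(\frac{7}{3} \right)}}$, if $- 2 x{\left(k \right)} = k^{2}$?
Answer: $\frac{3}{175490} \approx 1.7095 \cdot 10^{-5}$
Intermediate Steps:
$x{\left(k \right)} = - \frac{k^{2}}{2}$
$V = \frac{31}{2}$ ($V = 3 - - \frac{5^{2}}{2} = 3 - \left(- \frac{1}{2}\right) 25 = 3 - - \frac{25}{2} = 3 + \frac{25}{2} = \frac{31}{2} \approx 15.5$)
$Z{\left(d \right)} = \frac{31}{2} - d$
$\frac{1}{58918 + \frac{3}{3} \left(-32\right) Z{\left(\frac{7}{3} \right)}} = \frac{1}{58918 + \frac{3}{3} \left(-32\right) \left(\frac{31}{2} - \frac{7}{3}\right)} = \frac{1}{58918 + 3 \cdot \frac{1}{3} \left(-32\right) \left(\frac{31}{2} - 7 \cdot \frac{1}{3}\right)} = \frac{1}{58918 + 1 \left(-32\right) \left(\frac{31}{2} - \frac{7}{3}\right)} = \frac{1}{58918 - 32 \left(\frac{31}{2} - \frac{7}{3}\right)} = \frac{1}{58918 - \frac{1264}{3}} = \frac{1}{\frac{175490}{3}} = \frac{3}{175490}$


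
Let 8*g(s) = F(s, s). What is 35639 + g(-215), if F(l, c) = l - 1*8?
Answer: 284889/8 ≈ 35611.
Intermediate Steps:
F(l, c) = -8 + l (F(l, c) = l - 8 = -8 + l)
g(s) = -1 + s/8 (g(s) = (-8 + s)/8 = -1 + s/8)
35639 + g(-215) = 35639 + (-1 + (1/8)*(-215)) = 35639 + (-1 - 215/8) = 35639 - 223/8 = 284889/8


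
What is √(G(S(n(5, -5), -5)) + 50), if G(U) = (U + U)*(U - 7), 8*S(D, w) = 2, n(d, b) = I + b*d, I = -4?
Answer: √746/4 ≈ 6.8282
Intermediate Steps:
n(d, b) = -4 + b*d
S(D, w) = ¼ (S(D, w) = (⅛)*2 = ¼)
G(U) = 2*U*(-7 + U) (G(U) = (2*U)*(-7 + U) = 2*U*(-7 + U))
√(G(S(n(5, -5), -5)) + 50) = √(2*(¼)*(-7 + ¼) + 50) = √(2*(¼)*(-27/4) + 50) = √(-27/8 + 50) = √(373/8) = √746/4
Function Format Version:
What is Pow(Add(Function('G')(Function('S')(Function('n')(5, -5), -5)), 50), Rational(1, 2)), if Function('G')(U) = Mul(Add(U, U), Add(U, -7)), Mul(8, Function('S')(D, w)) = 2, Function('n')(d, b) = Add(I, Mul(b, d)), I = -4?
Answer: Mul(Rational(1, 4), Pow(746, Rational(1, 2))) ≈ 6.8282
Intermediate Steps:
Function('n')(d, b) = Add(-4, Mul(b, d))
Function('S')(D, w) = Rational(1, 4) (Function('S')(D, w) = Mul(Rational(1, 8), 2) = Rational(1, 4))
Function('G')(U) = Mul(2, U, Add(-7, U)) (Function('G')(U) = Mul(Mul(2, U), Add(-7, U)) = Mul(2, U, Add(-7, U)))
Pow(Add(Function('G')(Function('S')(Function('n')(5, -5), -5)), 50), Rational(1, 2)) = Pow(Add(Mul(2, Rational(1, 4), Add(-7, Rational(1, 4))), 50), Rational(1, 2)) = Pow(Add(Mul(2, Rational(1, 4), Rational(-27, 4)), 50), Rational(1, 2)) = Pow(Add(Rational(-27, 8), 50), Rational(1, 2)) = Pow(Rational(373, 8), Rational(1, 2)) = Mul(Rational(1, 4), Pow(746, Rational(1, 2)))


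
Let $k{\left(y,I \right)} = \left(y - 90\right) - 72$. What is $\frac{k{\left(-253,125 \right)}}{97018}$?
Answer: $- \frac{415}{97018} \approx -0.0042776$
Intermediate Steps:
$k{\left(y,I \right)} = -162 + y$ ($k{\left(y,I \right)} = \left(-90 + y\right) - 72 = -162 + y$)
$\frac{k{\left(-253,125 \right)}}{97018} = \frac{-162 - 253}{97018} = \left(-415\right) \frac{1}{97018} = - \frac{415}{97018}$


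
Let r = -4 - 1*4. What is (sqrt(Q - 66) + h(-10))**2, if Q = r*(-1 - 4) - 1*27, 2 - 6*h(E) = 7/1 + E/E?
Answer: (1 - I*sqrt(53))**2 ≈ -52.0 - 14.56*I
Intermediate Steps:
r = -8 (r = -4 - 4 = -8)
h(E) = -1 (h(E) = 1/3 - (7/1 + E/E)/6 = 1/3 - (7*1 + 1)/6 = 1/3 - (7 + 1)/6 = 1/3 - 1/6*8 = 1/3 - 4/3 = -1)
Q = 13 (Q = -8*(-1 - 4) - 1*27 = -8*(-5) - 27 = 40 - 27 = 13)
(sqrt(Q - 66) + h(-10))**2 = (sqrt(13 - 66) - 1)**2 = (sqrt(-53) - 1)**2 = (I*sqrt(53) - 1)**2 = (-1 + I*sqrt(53))**2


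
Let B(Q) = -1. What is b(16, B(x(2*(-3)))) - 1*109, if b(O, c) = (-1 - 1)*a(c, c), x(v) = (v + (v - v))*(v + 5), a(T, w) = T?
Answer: -107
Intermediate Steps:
x(v) = v*(5 + v) (x(v) = (v + 0)*(5 + v) = v*(5 + v))
b(O, c) = -2*c (b(O, c) = (-1 - 1)*c = -2*c)
b(16, B(x(2*(-3)))) - 1*109 = -2*(-1) - 1*109 = 2 - 109 = -107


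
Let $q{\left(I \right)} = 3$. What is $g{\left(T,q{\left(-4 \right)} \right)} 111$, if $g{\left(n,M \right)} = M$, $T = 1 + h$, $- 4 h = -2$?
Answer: $333$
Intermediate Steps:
$h = \frac{1}{2}$ ($h = \left(- \frac{1}{4}\right) \left(-2\right) = \frac{1}{2} \approx 0.5$)
$T = \frac{3}{2}$ ($T = 1 + \frac{1}{2} = \frac{3}{2} \approx 1.5$)
$g{\left(T,q{\left(-4 \right)} \right)} 111 = 3 \cdot 111 = 333$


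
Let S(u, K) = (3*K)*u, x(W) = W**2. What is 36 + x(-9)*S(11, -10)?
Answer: -26694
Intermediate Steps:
S(u, K) = 3*K*u
36 + x(-9)*S(11, -10) = 36 + (-9)**2*(3*(-10)*11) = 36 + 81*(-330) = 36 - 26730 = -26694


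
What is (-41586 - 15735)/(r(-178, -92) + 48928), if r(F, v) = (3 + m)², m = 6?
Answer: -57321/49009 ≈ -1.1696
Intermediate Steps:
r(F, v) = 81 (r(F, v) = (3 + 6)² = 9² = 81)
(-41586 - 15735)/(r(-178, -92) + 48928) = (-41586 - 15735)/(81 + 48928) = -57321/49009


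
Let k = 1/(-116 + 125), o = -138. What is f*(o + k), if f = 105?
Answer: -43435/3 ≈ -14478.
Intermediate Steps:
k = ⅑ (k = 1/9 = ⅑ ≈ 0.11111)
f*(o + k) = 105*(-138 + ⅑) = 105*(-1241/9) = -43435/3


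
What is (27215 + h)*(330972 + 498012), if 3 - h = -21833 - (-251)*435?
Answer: -49850123856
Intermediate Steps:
h = -87349 (h = 3 - (-21833 - (-251)*435) = 3 - (-21833 - 1*(-109185)) = 3 - (-21833 + 109185) = 3 - 1*87352 = 3 - 87352 = -87349)
(27215 + h)*(330972 + 498012) = (27215 - 87349)*(330972 + 498012) = -60134*828984 = -49850123856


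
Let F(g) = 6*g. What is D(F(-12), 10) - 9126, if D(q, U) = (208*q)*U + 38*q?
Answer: -161622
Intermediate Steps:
D(q, U) = 38*q + 208*U*q (D(q, U) = 208*U*q + 38*q = 38*q + 208*U*q)
D(F(-12), 10) - 9126 = 2*(6*(-12))*(19 + 104*10) - 9126 = 2*(-72)*(19 + 1040) - 9126 = 2*(-72)*1059 - 9126 = -152496 - 9126 = -161622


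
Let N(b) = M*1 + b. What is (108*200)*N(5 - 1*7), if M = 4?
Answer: 43200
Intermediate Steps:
N(b) = 4 + b (N(b) = 4*1 + b = 4 + b)
(108*200)*N(5 - 1*7) = (108*200)*(4 + (5 - 1*7)) = 21600*(4 + (5 - 7)) = 21600*(4 - 2) = 21600*2 = 43200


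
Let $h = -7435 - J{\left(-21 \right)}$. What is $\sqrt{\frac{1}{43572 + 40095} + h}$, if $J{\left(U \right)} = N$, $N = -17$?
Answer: $\frac{i \sqrt{1861925415}}{501} \approx 86.128 i$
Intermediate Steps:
$J{\left(U \right)} = -17$
$h = -7418$ ($h = -7435 - -17 = -7435 + 17 = -7418$)
$\sqrt{\frac{1}{43572 + 40095} + h} = \sqrt{\frac{1}{43572 + 40095} - 7418} = \sqrt{\frac{1}{83667} - 7418} = \sqrt{- \frac{620641805}{83667}} = \frac{i \sqrt{1861925415}}{501}$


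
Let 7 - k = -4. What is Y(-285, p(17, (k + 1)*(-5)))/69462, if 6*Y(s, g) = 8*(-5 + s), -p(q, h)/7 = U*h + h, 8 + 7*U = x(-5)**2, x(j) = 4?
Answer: -580/104193 ≈ -0.0055666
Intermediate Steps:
k = 11 (k = 7 - 1*(-4) = 7 + 4 = 11)
U = 8/7 (U = -8/7 + (1/7)*4**2 = -8/7 + (1/7)*16 = -8/7 + 16/7 = 8/7 ≈ 1.1429)
p(q, h) = -15*h (p(q, h) = -7*(8*h/7 + h) = -15*h)
Y(s, g) = -20/3 + 4*s/3 (Y(s, g) = (8*(-5 + s))/6 = (-40 + 8*s)/6 = -20/3 + 4*s/3)
Y(-285, p(17, (k + 1)*(-5)))/69462 = (-20/3 + (4/3)*(-285))/69462 = (-20/3 - 380)*(1/69462) = -1160/3*1/69462 = -580/104193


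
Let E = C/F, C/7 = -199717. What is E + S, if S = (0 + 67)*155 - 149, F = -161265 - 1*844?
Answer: 1660745743/162109 ≈ 10245.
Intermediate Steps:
F = -162109 (F = -161265 - 844 = -162109)
C = -1398019 (C = 7*(-199717) = -1398019)
S = 10236 (S = 67*155 - 149 = 10385 - 149 = 10236)
E = 1398019/162109 (E = -1398019/(-162109) = -1398019*(-1/162109) = 1398019/162109 ≈ 8.6239)
E + S = 1398019/162109 + 10236 = 1660745743/162109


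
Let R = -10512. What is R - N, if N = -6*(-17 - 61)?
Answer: -10980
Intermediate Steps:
N = 468 (N = -6*(-78) = 468)
R - N = -10512 - 1*468 = -10512 - 468 = -10980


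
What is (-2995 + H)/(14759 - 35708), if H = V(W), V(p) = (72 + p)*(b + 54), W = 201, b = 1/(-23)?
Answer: -269908/481827 ≈ -0.56018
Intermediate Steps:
b = -1/23 (b = 1*(-1/23) = -1/23 ≈ -0.043478)
V(p) = 89352/23 + 1241*p/23 (V(p) = (72 + p)*(-1/23 + 54) = (72 + p)*(1241/23) = 89352/23 + 1241*p/23)
H = 338793/23 (H = 89352/23 + (1241/23)*201 = 89352/23 + 249441/23 = 338793/23 ≈ 14730.)
(-2995 + H)/(14759 - 35708) = (-2995 + 338793/23)/(14759 - 35708) = (269908/23)/(-20949) = (269908/23)*(-1/20949) = -269908/481827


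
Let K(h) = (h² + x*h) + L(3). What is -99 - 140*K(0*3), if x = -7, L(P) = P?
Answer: -519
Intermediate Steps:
K(h) = 3 + h² - 7*h (K(h) = (h² - 7*h) + 3 = 3 + h² - 7*h)
-99 - 140*K(0*3) = -99 - 140*(3 + (0*3)² - 0*3) = -99 - 140*(3 + 0² - 7*0) = -99 - 140*(3 + 0 + 0) = -99 - 140*3 = -99 - 420 = -519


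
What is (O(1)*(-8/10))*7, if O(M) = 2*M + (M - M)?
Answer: -56/5 ≈ -11.200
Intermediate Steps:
O(M) = 2*M (O(M) = 2*M + 0 = 2*M)
(O(1)*(-8/10))*7 = ((2*1)*(-8/10))*7 = (2*(-8*1/10))*7 = (2*(-4/5))*7 = -8/5*7 = -56/5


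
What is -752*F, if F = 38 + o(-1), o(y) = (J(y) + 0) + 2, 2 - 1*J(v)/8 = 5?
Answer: -12032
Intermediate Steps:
J(v) = -24 (J(v) = 16 - 8*5 = 16 - 40 = -24)
o(y) = -22 (o(y) = (-24 + 0) + 2 = -24 + 2 = -22)
F = 16 (F = 38 - 22 = 16)
-752*F = -752*16 = -12032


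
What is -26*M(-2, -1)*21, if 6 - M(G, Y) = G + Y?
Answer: -4914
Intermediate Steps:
M(G, Y) = 6 - G - Y (M(G, Y) = 6 - (G + Y) = 6 + (-G - Y) = 6 - G - Y)
-26*M(-2, -1)*21 = -26*(6 - 1*(-2) - 1*(-1))*21 = -26*(6 + 2 + 1)*21 = -26*9*21 = -234*21 = -4914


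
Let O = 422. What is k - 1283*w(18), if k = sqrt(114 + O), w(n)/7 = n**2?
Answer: -2909844 + 2*sqrt(134) ≈ -2.9098e+6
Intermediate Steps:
w(n) = 7*n**2
k = 2*sqrt(134) (k = sqrt(114 + 422) = sqrt(536) = 2*sqrt(134) ≈ 23.152)
k - 1283*w(18) = 2*sqrt(134) - 8981*18**2 = 2*sqrt(134) - 8981*324 = 2*sqrt(134) - 1283*2268 = 2*sqrt(134) - 2909844 = -2909844 + 2*sqrt(134)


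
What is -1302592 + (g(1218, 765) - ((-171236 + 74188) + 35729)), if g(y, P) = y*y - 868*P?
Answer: -421769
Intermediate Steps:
g(y, P) = y² - 868*P
-1302592 + (g(1218, 765) - ((-171236 + 74188) + 35729)) = -1302592 + ((1218² - 868*765) - ((-171236 + 74188) + 35729)) = -1302592 + ((1483524 - 664020) - (-97048 + 35729)) = -1302592 + (819504 - 1*(-61319)) = -1302592 + (819504 + 61319) = -1302592 + 880823 = -421769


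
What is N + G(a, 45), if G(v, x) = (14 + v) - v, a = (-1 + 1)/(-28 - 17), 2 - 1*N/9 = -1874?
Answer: 16898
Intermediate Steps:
N = 16884 (N = 18 - 9*(-1874) = 18 + 16866 = 16884)
a = 0 (a = 0/(-45) = 0*(-1/45) = 0)
G(v, x) = 14
N + G(a, 45) = 16884 + 14 = 16898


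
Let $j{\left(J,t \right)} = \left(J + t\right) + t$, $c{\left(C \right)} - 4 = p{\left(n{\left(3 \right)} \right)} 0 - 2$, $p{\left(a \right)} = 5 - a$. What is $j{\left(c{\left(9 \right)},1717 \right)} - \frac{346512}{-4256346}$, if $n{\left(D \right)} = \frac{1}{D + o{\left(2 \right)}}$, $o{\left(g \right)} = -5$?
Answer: $\frac{2437525228}{709391} \approx 3436.1$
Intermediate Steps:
$n{\left(D \right)} = \frac{1}{-5 + D}$ ($n{\left(D \right)} = \frac{1}{D - 5} = \frac{1}{-5 + D}$)
$c{\left(C \right)} = 2$ ($c{\left(C \right)} = 4 - \left(2 - \left(5 - \frac{1}{-5 + 3}\right) 0\right) = 4 - \left(2 - \left(5 - \frac{1}{-2}\right) 0\right) = 4 - \left(2 - \left(5 - - \frac{1}{2}\right) 0\right) = 4 - \left(2 - \left(5 + \frac{1}{2}\right) 0\right) = 4 + \left(\frac{11}{2} \cdot 0 - 2\right) = 4 + \left(0 - 2\right) = 4 - 2 = 2$)
$j{\left(J,t \right)} = J + 2 t$
$j{\left(c{\left(9 \right)},1717 \right)} - \frac{346512}{-4256346} = \left(2 + 2 \cdot 1717\right) - \frac{346512}{-4256346} = \left(2 + 3434\right) - - \frac{57752}{709391} = 3436 + \frac{57752}{709391} = \frac{2437525228}{709391}$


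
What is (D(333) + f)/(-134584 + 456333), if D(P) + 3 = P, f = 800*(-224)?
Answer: -5770/10379 ≈ -0.55593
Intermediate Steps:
f = -179200
D(P) = -3 + P
(D(333) + f)/(-134584 + 456333) = ((-3 + 333) - 179200)/(-134584 + 456333) = (330 - 179200)/321749 = -178870*1/321749 = -5770/10379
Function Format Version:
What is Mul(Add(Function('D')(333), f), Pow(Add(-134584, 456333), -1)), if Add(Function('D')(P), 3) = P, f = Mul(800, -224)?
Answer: Rational(-5770, 10379) ≈ -0.55593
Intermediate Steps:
f = -179200
Function('D')(P) = Add(-3, P)
Mul(Add(Function('D')(333), f), Pow(Add(-134584, 456333), -1)) = Mul(Add(Add(-3, 333), -179200), Pow(Add(-134584, 456333), -1)) = Mul(Add(330, -179200), Pow(321749, -1)) = Mul(-178870, Rational(1, 321749)) = Rational(-5770, 10379)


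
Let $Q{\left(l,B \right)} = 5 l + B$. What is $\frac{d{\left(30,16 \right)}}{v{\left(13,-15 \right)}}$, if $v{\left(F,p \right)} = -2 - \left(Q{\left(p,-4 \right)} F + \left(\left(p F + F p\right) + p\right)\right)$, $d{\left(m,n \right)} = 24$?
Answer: $\frac{12}{715} \approx 0.016783$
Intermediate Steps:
$Q{\left(l,B \right)} = B + 5 l$
$v{\left(F,p \right)} = -2 - p - F \left(-4 + 5 p\right) - 2 F p$ ($v{\left(F,p \right)} = -2 - \left(\left(-4 + 5 p\right) F + \left(\left(p F + F p\right) + p\right)\right) = -2 - \left(F \left(-4 + 5 p\right) + \left(\left(F p + F p\right) + p\right)\right) = -2 - \left(F \left(-4 + 5 p\right) + \left(2 F p + p\right)\right) = -2 - \left(F \left(-4 + 5 p\right) + \left(p + 2 F p\right)\right) = -2 - \left(p + F \left(-4 + 5 p\right) + 2 F p\right) = -2 - p - F \left(-4 + 5 p\right) - 2 F p$)
$\frac{d{\left(30,16 \right)}}{v{\left(13,-15 \right)}} = \frac{24}{-2 - -15 + 4 \cdot 13 - 91 \left(-15\right)} = \frac{24}{-2 + 15 + 52 + 1365} = \frac{24}{1430} = 24 \cdot \frac{1}{1430} = \frac{12}{715}$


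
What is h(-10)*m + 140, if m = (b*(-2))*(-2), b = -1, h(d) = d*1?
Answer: 180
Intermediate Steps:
h(d) = d
m = -4 (m = -1*(-2)*(-2) = 2*(-2) = -4)
h(-10)*m + 140 = -10*(-4) + 140 = 40 + 140 = 180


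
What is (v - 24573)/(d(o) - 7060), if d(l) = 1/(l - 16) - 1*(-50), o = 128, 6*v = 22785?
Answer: 2326856/785119 ≈ 2.9637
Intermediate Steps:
v = 7595/2 (v = (⅙)*22785 = 7595/2 ≈ 3797.5)
d(l) = 50 + 1/(-16 + l) (d(l) = 1/(-16 + l) + 50 = 50 + 1/(-16 + l))
(v - 24573)/(d(o) - 7060) = (7595/2 - 24573)/((-799 + 50*128)/(-16 + 128) - 7060) = -41551/(2*((-799 + 6400)/112 - 7060)) = -41551/(2*((1/112)*5601 - 7060)) = -41551/(2*(5601/112 - 7060)) = -41551/(2*(-785119/112)) = -41551/2*(-112/785119) = 2326856/785119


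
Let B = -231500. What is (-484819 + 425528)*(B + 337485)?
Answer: -6283956635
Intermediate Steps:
(-484819 + 425528)*(B + 337485) = (-484819 + 425528)*(-231500 + 337485) = -59291*105985 = -6283956635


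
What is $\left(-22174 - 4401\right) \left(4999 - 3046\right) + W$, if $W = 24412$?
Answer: $-51876563$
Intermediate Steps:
$\left(-22174 - 4401\right) \left(4999 - 3046\right) + W = \left(-22174 - 4401\right) \left(4999 - 3046\right) + 24412 = \left(-26575\right) 1953 + 24412 = -51900975 + 24412 = -51876563$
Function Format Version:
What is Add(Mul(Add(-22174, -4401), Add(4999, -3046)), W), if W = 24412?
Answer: -51876563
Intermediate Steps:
Add(Mul(Add(-22174, -4401), Add(4999, -3046)), W) = Add(Mul(Add(-22174, -4401), Add(4999, -3046)), 24412) = Add(Mul(-26575, 1953), 24412) = Add(-51900975, 24412) = -51876563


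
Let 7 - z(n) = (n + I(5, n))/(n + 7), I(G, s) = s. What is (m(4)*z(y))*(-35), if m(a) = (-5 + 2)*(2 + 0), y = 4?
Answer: 14490/11 ≈ 1317.3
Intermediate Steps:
z(n) = 7 - 2*n/(7 + n) (z(n) = 7 - (n + n)/(n + 7) = 7 - 2*n/(7 + n))
m(a) = -6 (m(a) = -3*2 = -6)
(m(4)*z(y))*(-35) = -6*(49 + 5*4)/(7 + 4)*(-35) = -6*(49 + 20)/11*(-35) = -6*69/11*(-35) = -414/11*(-35) = 14490/11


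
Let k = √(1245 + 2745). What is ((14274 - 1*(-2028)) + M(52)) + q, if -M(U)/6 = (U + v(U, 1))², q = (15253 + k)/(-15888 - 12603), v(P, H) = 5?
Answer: -90958525/28491 - √3990/28491 ≈ -3192.5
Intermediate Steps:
k = √3990 ≈ 63.166
q = -15253/28491 - √3990/28491 (q = (15253 + √3990)/(-15888 - 12603) = (15253 + √3990)/(-28491) = (15253 + √3990)*(-1/28491) = -15253/28491 - √3990/28491 ≈ -0.53758)
M(U) = -6*(5 + U)² (M(U) = -6*(U + 5)² = -6*(5 + U)²)
((14274 - 1*(-2028)) + M(52)) + q = ((14274 - 1*(-2028)) - 6*(5 + 52)²) + (-15253/28491 - √3990/28491) = ((14274 + 2028) - 6*57²) + (-15253/28491 - √3990/28491) = (16302 - 6*3249) + (-15253/28491 - √3990/28491) = (16302 - 19494) + (-15253/28491 - √3990/28491) = -3192 + (-15253/28491 - √3990/28491) = -90958525/28491 - √3990/28491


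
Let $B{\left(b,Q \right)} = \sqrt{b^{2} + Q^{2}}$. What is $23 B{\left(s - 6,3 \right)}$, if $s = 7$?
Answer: $23 \sqrt{10} \approx 72.732$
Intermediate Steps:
$B{\left(b,Q \right)} = \sqrt{Q^{2} + b^{2}}$
$23 B{\left(s - 6,3 \right)} = 23 \sqrt{3^{2} + \left(7 - 6\right)^{2}} = 23 \sqrt{9 + 1^{2}} = 23 \sqrt{9 + 1} = 23 \sqrt{10}$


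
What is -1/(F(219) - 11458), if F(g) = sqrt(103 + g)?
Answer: 5729/65642721 + sqrt(322)/131285442 ≈ 8.7412e-5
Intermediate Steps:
-1/(F(219) - 11458) = -1/(sqrt(103 + 219) - 11458) = -1/(sqrt(322) - 11458) = -1/(-11458 + sqrt(322))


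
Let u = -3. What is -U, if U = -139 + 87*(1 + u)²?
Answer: -209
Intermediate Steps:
U = 209 (U = -139 + 87*(1 - 3)² = -139 + 87*(-2)² = -139 + 87*4 = -139 + 348 = 209)
-U = -1*209 = -209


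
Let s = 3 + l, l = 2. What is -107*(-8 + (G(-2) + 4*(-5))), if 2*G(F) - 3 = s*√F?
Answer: 5671/2 - 535*I*√2/2 ≈ 2835.5 - 378.3*I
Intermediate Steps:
s = 5 (s = 3 + 2 = 5)
G(F) = 3/2 + 5*√F/2 (G(F) = 3/2 + (5*√F)/2 = 3/2 + 5*√F/2)
-107*(-8 + (G(-2) + 4*(-5))) = -107*(-8 + ((3/2 + 5*√(-2)/2) + 4*(-5))) = -107*(-8 + ((3/2 + 5*(I*√2)/2) - 20)) = -107*(-8 + ((3/2 + 5*I*√2/2) - 20)) = -107*(-8 + (-37/2 + 5*I*√2/2)) = -107*(-53/2 + 5*I*√2/2) = 5671/2 - 535*I*√2/2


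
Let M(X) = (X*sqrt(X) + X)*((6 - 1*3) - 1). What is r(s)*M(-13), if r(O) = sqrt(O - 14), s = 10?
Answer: -52*I + 52*sqrt(13) ≈ 187.49 - 52.0*I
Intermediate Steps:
r(O) = sqrt(-14 + O)
M(X) = 2*X + 2*X**(3/2) (M(X) = (X**(3/2) + X)*((6 - 3) - 1) = (X + X**(3/2))*(3 - 1) = (X + X**(3/2))*2 = 2*X + 2*X**(3/2))
r(s)*M(-13) = sqrt(-14 + 10)*(2*(-13) + 2*(-13)**(3/2)) = sqrt(-4)*(-26 + 2*(-13*I*sqrt(13))) = (2*I)*(-26 - 26*I*sqrt(13)) = 2*I*(-26 - 26*I*sqrt(13))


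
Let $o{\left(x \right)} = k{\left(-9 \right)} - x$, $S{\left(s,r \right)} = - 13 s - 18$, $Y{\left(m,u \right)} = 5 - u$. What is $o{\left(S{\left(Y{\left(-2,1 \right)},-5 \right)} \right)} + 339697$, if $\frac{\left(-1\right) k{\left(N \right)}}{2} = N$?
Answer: $339785$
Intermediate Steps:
$k{\left(N \right)} = - 2 N$
$S{\left(s,r \right)} = -18 - 13 s$
$o{\left(x \right)} = 18 - x$ ($o{\left(x \right)} = \left(-2\right) \left(-9\right) - x = 18 - x$)
$o{\left(S{\left(Y{\left(-2,1 \right)},-5 \right)} \right)} + 339697 = \left(18 - \left(-18 - 13 \left(5 - 1\right)\right)\right) + 339697 = \left(18 - \left(-18 - 52\right)\right) + 339697 = \left(18 - -70\right) + 339697 = \left(18 + 70\right) + 339697 = 88 + 339697 = 339785$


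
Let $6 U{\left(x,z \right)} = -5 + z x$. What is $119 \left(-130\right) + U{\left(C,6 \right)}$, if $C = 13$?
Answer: $- \frac{92747}{6} \approx -15458.0$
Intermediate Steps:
$U{\left(x,z \right)} = - \frac{5}{6} + \frac{x z}{6}$ ($U{\left(x,z \right)} = \frac{-5 + z x}{6} = \frac{-5 + x z}{6} = - \frac{5}{6} + \frac{x z}{6}$)
$119 \left(-130\right) + U{\left(C,6 \right)} = 119 \left(-130\right) - \left(\frac{5}{6} - 13\right) = -15470 + \left(- \frac{5}{6} + 13\right) = -15470 + \frac{73}{6} = - \frac{92747}{6}$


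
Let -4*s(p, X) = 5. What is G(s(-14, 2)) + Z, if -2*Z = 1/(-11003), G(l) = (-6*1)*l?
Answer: 82523/11003 ≈ 7.5000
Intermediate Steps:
s(p, X) = -5/4 (s(p, X) = -¼*5 = -5/4)
G(l) = -6*l
Z = 1/22006 (Z = -½/(-11003) = -½*(-1/11003) = 1/22006 ≈ 4.5442e-5)
G(s(-14, 2)) + Z = -6*(-5/4) + 1/22006 = 15/2 + 1/22006 = 82523/11003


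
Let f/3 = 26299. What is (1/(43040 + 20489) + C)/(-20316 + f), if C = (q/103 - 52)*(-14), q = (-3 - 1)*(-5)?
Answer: 4745870519/383324011947 ≈ 0.012381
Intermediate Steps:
f = 78897 (f = 3*26299 = 78897)
q = 20 (q = -4*(-5) = 20)
C = 74704/103 (C = (20/103 - 52)*(-14) = -5336/103*(-14) = 74704/103 ≈ 725.28)
(1/(43040 + 20489) + C)/(-20316 + f) = (1/(43040 + 20489) + 74704/103)/(-20316 + 78897) = (1/63529 + 74704/103)/58581 = (1/63529 + 74704/103)*(1/58581) = (4745870519/6543487)*(1/58581) = 4745870519/383324011947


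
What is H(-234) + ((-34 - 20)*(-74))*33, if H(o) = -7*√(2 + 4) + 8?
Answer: 131876 - 7*√6 ≈ 1.3186e+5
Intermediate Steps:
H(o) = 8 - 7*√6 (H(o) = -7*√6 + 8 = 8 - 7*√6)
H(-234) + ((-34 - 20)*(-74))*33 = (8 - 7*√6) + ((-34 - 20)*(-74))*33 = (8 - 7*√6) - 54*(-74)*33 = (8 - 7*√6) + 3996*33 = (8 - 7*√6) + 131868 = 131876 - 7*√6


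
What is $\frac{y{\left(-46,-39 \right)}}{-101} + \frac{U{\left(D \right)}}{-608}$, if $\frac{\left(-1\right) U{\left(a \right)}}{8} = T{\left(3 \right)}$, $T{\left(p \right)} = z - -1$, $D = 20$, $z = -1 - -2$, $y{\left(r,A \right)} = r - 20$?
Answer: $\frac{2609}{3838} \approx 0.67978$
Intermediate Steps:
$y{\left(r,A \right)} = -20 + r$
$z = 1$ ($z = -1 + 2 = 1$)
$T{\left(p \right)} = 2$ ($T{\left(p \right)} = 1 - -1 = 1 + 1 = 2$)
$U{\left(a \right)} = -16$ ($U{\left(a \right)} = \left(-8\right) 2 = -16$)
$\frac{y{\left(-46,-39 \right)}}{-101} + \frac{U{\left(D \right)}}{-608} = \frac{-20 - 46}{-101} - \frac{16}{-608} = \left(-66\right) \left(- \frac{1}{101}\right) - - \frac{1}{38} = \frac{66}{101} + \frac{1}{38} = \frac{2609}{3838}$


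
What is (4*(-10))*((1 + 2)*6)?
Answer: -720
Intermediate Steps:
(4*(-10))*((1 + 2)*6) = -120*6 = -40*18 = -720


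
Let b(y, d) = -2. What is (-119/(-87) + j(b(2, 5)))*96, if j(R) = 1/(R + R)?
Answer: 3112/29 ≈ 107.31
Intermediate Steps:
j(R) = 1/(2*R)
(-119/(-87) + j(b(2, 5)))*96 = (-119/(-87) + (½)/(-2))*96 = (-119*(-1/87) + (½)*(-½))*96 = (119/87 - ¼)*96 = (389/348)*96 = 3112/29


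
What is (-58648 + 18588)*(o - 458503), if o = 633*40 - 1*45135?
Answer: 19161419080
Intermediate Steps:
o = -19815 (o = 25320 - 45135 = -19815)
(-58648 + 18588)*(o - 458503) = (-58648 + 18588)*(-19815 - 458503) = -40060*(-478318) = 19161419080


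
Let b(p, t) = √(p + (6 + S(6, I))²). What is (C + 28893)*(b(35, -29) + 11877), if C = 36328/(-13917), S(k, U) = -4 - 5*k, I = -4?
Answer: 1591785442327/4639 + 402067553*√91/4639 ≈ 3.4396e+8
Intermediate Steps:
S(k, U) = -4 - 5*k
C = -36328/13917 (C = 36328*(-1/13917) = -36328/13917 ≈ -2.6103)
b(p, t) = √(784 + p) (b(p, t) = √(p + (6 + (-4 - 5*6))²) = √(p + (6 + (-4 - 30))²) = √(p + (6 - 34)²) = √(p + (-28)²) = √(p + 784) = √(784 + p))
(C + 28893)*(b(35, -29) + 11877) = (-36328/13917 + 28893)*(√(784 + 35) + 11877) = 402067553*(√819 + 11877)/13917 = 402067553*(3*√91 + 11877)/13917 = 402067553*(11877 + 3*√91)/13917 = 1591785442327/4639 + 402067553*√91/4639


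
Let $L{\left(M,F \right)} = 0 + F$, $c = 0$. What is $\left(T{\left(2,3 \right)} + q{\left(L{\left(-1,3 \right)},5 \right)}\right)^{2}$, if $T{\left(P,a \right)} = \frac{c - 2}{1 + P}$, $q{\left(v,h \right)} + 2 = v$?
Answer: $\frac{1}{9} \approx 0.11111$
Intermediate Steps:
$L{\left(M,F \right)} = F$
$q{\left(v,h \right)} = -2 + v$
$T{\left(P,a \right)} = - \frac{2}{1 + P}$ ($T{\left(P,a \right)} = \frac{0 - 2}{1 + P} = - \frac{2}{1 + P}$)
$\left(T{\left(2,3 \right)} + q{\left(L{\left(-1,3 \right)},5 \right)}\right)^{2} = \left(- \frac{2}{1 + 2} + \left(-2 + 3\right)\right)^{2} = \left(- \frac{2}{3} + 1\right)^{2} = \left(\frac{1}{3}\right)^{2} = \frac{1}{9}$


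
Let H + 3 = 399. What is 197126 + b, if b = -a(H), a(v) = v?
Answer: 196730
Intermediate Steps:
H = 396 (H = -3 + 399 = 396)
b = -396 (b = -1*396 = -396)
197126 + b = 197126 - 396 = 196730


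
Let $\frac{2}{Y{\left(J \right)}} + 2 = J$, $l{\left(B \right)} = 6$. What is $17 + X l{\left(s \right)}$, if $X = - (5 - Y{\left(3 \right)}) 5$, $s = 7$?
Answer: $-73$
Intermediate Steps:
$Y{\left(J \right)} = \frac{2}{-2 + J}$
$X = -15$ ($X = - (5 - \frac{2}{-2 + 3}) 5 = - (5 - \frac{2}{1}) 5 = - (5 - 2 \cdot 1) 5 = - (5 - 2) 5 = \left(-1\right) 3 \cdot 5 = \left(-3\right) 5 = -15$)
$17 + X l{\left(s \right)} = 17 - 90 = -73$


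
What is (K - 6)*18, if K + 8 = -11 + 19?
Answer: -108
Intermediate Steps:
K = 0 (K = -8 + (-11 + 19) = -8 + 8 = 0)
(K - 6)*18 = (0 - 6)*18 = -6*18 = -108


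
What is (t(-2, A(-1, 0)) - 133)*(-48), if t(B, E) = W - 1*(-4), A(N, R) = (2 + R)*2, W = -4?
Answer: 6384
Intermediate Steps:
A(N, R) = 4 + 2*R
t(B, E) = 0 (t(B, E) = -4 - 1*(-4) = -4 + 4 = 0)
(t(-2, A(-1, 0)) - 133)*(-48) = (0 - 133)*(-48) = -133*(-48) = 6384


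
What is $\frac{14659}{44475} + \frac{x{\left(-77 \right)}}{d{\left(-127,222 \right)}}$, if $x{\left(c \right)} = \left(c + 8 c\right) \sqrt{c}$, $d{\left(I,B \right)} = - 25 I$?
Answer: $\frac{14659}{44475} - \frac{693 i \sqrt{77}}{3175} \approx 0.3296 - 1.9153 i$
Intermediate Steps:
$x{\left(c \right)} = 9 c^{\frac{3}{2}}$ ($x{\left(c \right)} = 9 c \sqrt{c} = 9 c^{\frac{3}{2}}$)
$\frac{14659}{44475} + \frac{x{\left(-77 \right)}}{d{\left(-127,222 \right)}} = \frac{14659}{44475} + \frac{9 \left(-77\right)^{\frac{3}{2}}}{\left(-25\right) \left(-127\right)} = 14659 \cdot \frac{1}{44475} + \frac{9 \left(- 77 i \sqrt{77}\right)}{3175} = \frac{14659}{44475} + - 693 i \sqrt{77} \cdot \frac{1}{3175} = \frac{14659}{44475} - \frac{693 i \sqrt{77}}{3175}$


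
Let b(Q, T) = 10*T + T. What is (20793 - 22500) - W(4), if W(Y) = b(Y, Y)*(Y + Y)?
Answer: -2059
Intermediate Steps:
b(Q, T) = 11*T
W(Y) = 22*Y**2 (W(Y) = (11*Y)*(Y + Y) = (11*Y)*(2*Y) = 22*Y**2)
(20793 - 22500) - W(4) = (20793 - 22500) - 22*4**2 = -1707 - 22*16 = -1707 - 1*352 = -1707 - 352 = -2059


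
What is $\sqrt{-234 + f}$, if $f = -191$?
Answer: $5 i \sqrt{17} \approx 20.616 i$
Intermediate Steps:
$\sqrt{-234 + f} = \sqrt{-234 - 191} = \sqrt{-425} = 5 i \sqrt{17}$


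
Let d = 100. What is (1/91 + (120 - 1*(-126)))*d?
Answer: 2238700/91 ≈ 24601.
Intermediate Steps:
(1/91 + (120 - 1*(-126)))*d = (1/91 + (120 - 1*(-126)))*100 = (1/91 + (120 + 126))*100 = (1/91 + 246)*100 = (22387/91)*100 = 2238700/91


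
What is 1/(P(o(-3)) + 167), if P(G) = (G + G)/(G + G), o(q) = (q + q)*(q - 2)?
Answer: 1/168 ≈ 0.0059524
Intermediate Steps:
o(q) = 2*q*(-2 + q) (o(q) = (2*q)*(-2 + q) = 2*q*(-2 + q))
P(G) = 1 (P(G) = (2*G)/((2*G)) = (2*G)*(1/(2*G)) = 1)
1/(P(o(-3)) + 167) = 1/(1 + 167) = 1/168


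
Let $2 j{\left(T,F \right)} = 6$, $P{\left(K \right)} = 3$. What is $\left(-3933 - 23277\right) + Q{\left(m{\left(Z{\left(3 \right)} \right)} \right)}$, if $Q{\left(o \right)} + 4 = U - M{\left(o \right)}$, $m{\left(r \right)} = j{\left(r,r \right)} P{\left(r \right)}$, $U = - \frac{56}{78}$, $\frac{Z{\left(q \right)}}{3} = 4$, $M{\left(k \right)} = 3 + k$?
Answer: $- \frac{1061842}{39} \approx -27227.0$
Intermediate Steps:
$j{\left(T,F \right)} = 3$ ($j{\left(T,F \right)} = \frac{1}{2} \cdot 6 = 3$)
$Z{\left(q \right)} = 12$ ($Z{\left(q \right)} = 3 \cdot 4 = 12$)
$U = - \frac{28}{39}$ ($U = \left(-56\right) \frac{1}{78} = - \frac{28}{39} \approx -0.71795$)
$m{\left(r \right)} = 9$ ($m{\left(r \right)} = 3 \cdot 3 = 9$)
$Q{\left(o \right)} = - \frac{301}{39} - o$ ($Q{\left(o \right)} = -4 - \left(\frac{145}{39} + o\right) = - \frac{301}{39} - o$)
$\left(-3933 - 23277\right) + Q{\left(m{\left(Z{\left(3 \right)} \right)} \right)} = \left(-3933 - 23277\right) - \frac{652}{39} = -27210 - \frac{652}{39} = - \frac{1061842}{39}$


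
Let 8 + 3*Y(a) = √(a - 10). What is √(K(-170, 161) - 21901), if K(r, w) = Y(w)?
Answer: √(-197133 + 3*√151)/3 ≈ 147.99*I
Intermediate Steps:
Y(a) = -8/3 + √(-10 + a)/3 (Y(a) = -8/3 + √(a - 10)/3 = -8/3 + √(-10 + a)/3)
K(r, w) = -8/3 + √(-10 + w)/3
√(K(-170, 161) - 21901) = √((-8/3 + √(-10 + 161)/3) - 21901) = √((-8/3 + √151/3) - 21901) = √(-65711/3 + √151/3)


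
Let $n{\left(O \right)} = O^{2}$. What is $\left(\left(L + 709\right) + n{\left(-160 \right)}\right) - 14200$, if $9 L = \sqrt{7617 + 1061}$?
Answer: $12109 + \frac{\sqrt{8678}}{9} \approx 12119.0$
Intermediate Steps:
$L = \frac{\sqrt{8678}}{9}$ ($L = \frac{\sqrt{7617 + 1061}}{9} = \frac{\sqrt{8678}}{9} \approx 10.351$)
$\left(\left(L + 709\right) + n{\left(-160 \right)}\right) - 14200 = \left(\left(\frac{\sqrt{8678}}{9} + 709\right) + \left(-160\right)^{2}\right) - 14200 = \left(\left(709 + \frac{\sqrt{8678}}{9}\right) + 25600\right) - 14200 = \left(26309 + \frac{\sqrt{8678}}{9}\right) - 14200 = 12109 + \frac{\sqrt{8678}}{9}$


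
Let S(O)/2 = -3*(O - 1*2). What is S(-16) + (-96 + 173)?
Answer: 185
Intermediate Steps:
S(O) = 12 - 6*O (S(O) = 2*(-3*(O - 1*2)) = 2*(-3*(O - 2)) = 2*(-3*(-2 + O)) = 2*(6 - 3*O) = 12 - 6*O)
S(-16) + (-96 + 173) = (12 - 6*(-16)) + (-96 + 173) = (12 + 96) + 77 = 108 + 77 = 185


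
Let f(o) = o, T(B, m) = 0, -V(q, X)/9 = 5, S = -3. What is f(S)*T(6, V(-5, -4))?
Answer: 0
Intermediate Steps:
V(q, X) = -45 (V(q, X) = -9*5 = -45)
f(S)*T(6, V(-5, -4)) = -3*0 = 0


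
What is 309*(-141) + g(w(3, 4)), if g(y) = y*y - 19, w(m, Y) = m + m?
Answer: -43552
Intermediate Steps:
w(m, Y) = 2*m
g(y) = -19 + y² (g(y) = y² - 19 = -19 + y²)
309*(-141) + g(w(3, 4)) = 309*(-141) + (-19 + (2*3)²) = -43569 + (-19 + 6²) = -43569 + (-19 + 36) = -43569 + 17 = -43552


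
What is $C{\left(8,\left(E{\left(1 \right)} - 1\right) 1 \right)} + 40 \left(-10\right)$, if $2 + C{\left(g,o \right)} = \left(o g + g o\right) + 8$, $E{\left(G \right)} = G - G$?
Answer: $-410$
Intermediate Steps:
$E{\left(G \right)} = 0$
$C{\left(g,o \right)} = 6 + 2 g o$ ($C{\left(g,o \right)} = -2 + \left(\left(o g + g o\right) + 8\right) = -2 + \left(\left(g o + g o\right) + 8\right) = -2 + \left(2 g o + 8\right) = -2 + \left(8 + 2 g o\right) = 6 + 2 g o$)
$C{\left(8,\left(E{\left(1 \right)} - 1\right) 1 \right)} + 40 \left(-10\right) = \left(6 + 2 \cdot 8 \left(0 - 1\right) 1\right) + 40 \left(-10\right) = \left(6 + 2 \cdot 8 \left(\left(-1\right) 1\right)\right) - 400 = \left(6 + 2 \cdot 8 \left(-1\right)\right) - 400 = \left(6 - 16\right) - 400 = -10 - 400 = -410$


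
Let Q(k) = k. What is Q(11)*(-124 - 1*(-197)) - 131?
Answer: 672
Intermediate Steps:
Q(11)*(-124 - 1*(-197)) - 131 = 11*(-124 - 1*(-197)) - 131 = 11*(-124 + 197) - 131 = 11*73 - 131 = 803 - 131 = 672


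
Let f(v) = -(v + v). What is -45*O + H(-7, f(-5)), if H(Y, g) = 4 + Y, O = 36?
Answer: -1623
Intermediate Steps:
f(v) = -2*v
-45*O + H(-7, f(-5)) = -45*36 + (4 - 7) = -1620 - 3 = -1623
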